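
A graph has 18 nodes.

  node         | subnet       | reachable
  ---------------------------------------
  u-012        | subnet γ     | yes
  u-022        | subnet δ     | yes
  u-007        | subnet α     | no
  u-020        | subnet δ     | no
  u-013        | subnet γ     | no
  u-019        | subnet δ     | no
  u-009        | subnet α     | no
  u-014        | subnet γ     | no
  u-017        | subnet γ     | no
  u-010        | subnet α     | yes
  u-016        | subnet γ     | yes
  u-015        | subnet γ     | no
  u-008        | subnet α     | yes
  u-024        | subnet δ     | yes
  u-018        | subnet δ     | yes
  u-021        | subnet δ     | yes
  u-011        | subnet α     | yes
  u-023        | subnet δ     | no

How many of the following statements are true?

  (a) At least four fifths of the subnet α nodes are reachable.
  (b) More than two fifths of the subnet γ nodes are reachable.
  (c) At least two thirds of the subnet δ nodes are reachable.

(a) subnet α: |A| = 5, |A ∩ B| = 3; needs |A ∩ B| / |A| ≥ 4/5 — false.
(b) subnet γ: |A| = 6, |A ∩ B| = 2; needs |A ∩ B| / |A| > 2/5 — false.
(c) subnet δ: |A| = 7, |A ∩ B| = 4; needs |A ∩ B| / |A| ≥ 2/3 — false.

0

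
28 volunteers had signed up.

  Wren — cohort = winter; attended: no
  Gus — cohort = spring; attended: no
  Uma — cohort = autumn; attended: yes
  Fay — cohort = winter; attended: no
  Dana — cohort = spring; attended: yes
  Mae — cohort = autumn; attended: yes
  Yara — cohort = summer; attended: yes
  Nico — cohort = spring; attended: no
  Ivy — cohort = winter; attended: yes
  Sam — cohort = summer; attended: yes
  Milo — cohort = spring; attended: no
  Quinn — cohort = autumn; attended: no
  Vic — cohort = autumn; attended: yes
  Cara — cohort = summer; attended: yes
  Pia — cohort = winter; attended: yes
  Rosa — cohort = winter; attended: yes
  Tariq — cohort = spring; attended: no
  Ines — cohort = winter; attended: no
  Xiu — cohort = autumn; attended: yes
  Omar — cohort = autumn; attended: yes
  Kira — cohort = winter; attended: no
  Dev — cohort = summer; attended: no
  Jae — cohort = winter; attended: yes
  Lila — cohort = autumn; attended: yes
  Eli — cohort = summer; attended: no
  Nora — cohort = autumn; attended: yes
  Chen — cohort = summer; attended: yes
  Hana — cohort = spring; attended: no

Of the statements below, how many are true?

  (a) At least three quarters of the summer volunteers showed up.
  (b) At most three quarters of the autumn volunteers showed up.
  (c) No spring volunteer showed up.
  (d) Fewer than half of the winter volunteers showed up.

(a) summer: |A| = 6, |A ∩ B| = 4; needs |A ∩ B| / |A| ≥ 3/4 — false.
(b) autumn: |A| = 8, |A ∩ B| = 7; needs |A ∩ B| / |A| ≤ 3/4 — false.
(c) spring: |A| = 6, |A ∩ B| = 1; needs A ∩ B = ∅ (|A ∩ B| = 0) — false.
(d) winter: |A| = 8, |A ∩ B| = 4; needs |A ∩ B| < |A ∖ B| — false.

0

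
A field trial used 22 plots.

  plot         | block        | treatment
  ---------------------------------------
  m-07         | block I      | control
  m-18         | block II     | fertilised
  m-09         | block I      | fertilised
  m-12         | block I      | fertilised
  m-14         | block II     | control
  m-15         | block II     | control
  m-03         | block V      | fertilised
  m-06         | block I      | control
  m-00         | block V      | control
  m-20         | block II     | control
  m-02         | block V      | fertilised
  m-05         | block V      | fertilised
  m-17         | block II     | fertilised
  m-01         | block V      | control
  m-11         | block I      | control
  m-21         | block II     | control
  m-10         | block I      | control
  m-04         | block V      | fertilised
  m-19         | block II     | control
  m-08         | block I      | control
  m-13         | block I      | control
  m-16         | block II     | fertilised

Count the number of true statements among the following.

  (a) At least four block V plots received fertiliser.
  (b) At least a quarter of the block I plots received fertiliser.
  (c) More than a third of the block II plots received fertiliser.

3

(a) block V: |A| = 6, |A ∩ B| = 4; needs |A ∩ B| ≥ 4 — true.
(b) block I: |A| = 8, |A ∩ B| = 2; needs |A ∩ B| / |A| ≥ 1/4 — true.
(c) block II: |A| = 8, |A ∩ B| = 3; needs |A ∩ B| / |A| > 1/3 — true.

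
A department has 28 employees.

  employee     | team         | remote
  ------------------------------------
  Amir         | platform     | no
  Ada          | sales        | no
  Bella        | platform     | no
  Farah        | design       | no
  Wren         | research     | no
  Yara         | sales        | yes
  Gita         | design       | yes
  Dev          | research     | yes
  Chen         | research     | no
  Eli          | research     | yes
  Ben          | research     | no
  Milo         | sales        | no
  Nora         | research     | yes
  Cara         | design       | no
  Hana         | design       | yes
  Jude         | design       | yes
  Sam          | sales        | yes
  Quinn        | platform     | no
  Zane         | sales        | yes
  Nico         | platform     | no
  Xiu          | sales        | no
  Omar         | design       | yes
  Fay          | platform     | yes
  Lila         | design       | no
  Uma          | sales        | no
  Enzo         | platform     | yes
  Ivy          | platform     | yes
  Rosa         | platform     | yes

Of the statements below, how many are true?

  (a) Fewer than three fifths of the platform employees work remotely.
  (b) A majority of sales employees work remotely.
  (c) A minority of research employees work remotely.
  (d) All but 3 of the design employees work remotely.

2

(a) platform: |A| = 8, |A ∩ B| = 4; needs |A ∩ B| / |A| < 3/5 — true.
(b) sales: |A| = 7, |A ∩ B| = 3; needs |A ∩ B| > |A ∖ B| — false.
(c) research: |A| = 6, |A ∩ B| = 3; needs |A ∩ B| < |A ∖ B| — false.
(d) design: |A| = 7, |A ∩ B| = 4; needs |A ∖ B| = 3 — true.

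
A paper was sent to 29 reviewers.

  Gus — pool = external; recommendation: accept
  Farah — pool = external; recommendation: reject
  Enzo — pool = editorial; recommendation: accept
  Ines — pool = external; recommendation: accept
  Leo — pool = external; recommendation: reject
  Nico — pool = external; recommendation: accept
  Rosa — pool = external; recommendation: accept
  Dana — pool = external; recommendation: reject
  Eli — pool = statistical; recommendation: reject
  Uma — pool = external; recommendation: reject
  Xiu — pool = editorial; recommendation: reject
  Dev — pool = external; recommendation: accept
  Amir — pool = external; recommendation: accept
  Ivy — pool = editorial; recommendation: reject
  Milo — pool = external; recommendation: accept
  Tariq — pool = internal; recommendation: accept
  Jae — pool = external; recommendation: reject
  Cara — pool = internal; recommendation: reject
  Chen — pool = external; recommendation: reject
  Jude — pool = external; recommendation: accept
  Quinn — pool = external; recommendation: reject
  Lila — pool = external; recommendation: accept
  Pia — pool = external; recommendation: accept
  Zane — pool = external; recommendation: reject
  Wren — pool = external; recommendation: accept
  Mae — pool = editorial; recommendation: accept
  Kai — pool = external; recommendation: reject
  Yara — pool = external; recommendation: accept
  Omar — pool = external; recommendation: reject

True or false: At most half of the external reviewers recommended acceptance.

Truth condition: |A ∩ B| ≤ |A ∖ B|.
|A| = 22, |A ∩ B| = 12, |A ∖ B| = 10.
12 > 10, so the statement is false.

False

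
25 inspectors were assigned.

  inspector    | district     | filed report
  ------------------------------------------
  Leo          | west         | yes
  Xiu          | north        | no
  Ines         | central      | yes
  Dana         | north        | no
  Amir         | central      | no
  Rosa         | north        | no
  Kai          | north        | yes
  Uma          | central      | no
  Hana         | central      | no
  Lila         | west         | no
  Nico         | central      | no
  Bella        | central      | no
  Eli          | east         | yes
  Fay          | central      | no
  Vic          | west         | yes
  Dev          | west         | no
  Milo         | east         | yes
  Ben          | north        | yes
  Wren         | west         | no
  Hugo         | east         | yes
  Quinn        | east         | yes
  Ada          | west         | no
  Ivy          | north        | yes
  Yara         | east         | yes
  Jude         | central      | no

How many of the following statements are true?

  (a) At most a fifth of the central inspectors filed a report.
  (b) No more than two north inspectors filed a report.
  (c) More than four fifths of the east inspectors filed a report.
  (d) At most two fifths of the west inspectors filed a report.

(a) central: |A| = 8, |A ∩ B| = 1; needs |A ∩ B| / |A| ≤ 1/5 — true.
(b) north: |A| = 6, |A ∩ B| = 3; needs |A ∩ B| ≤ 2 — false.
(c) east: |A| = 5, |A ∩ B| = 5; needs |A ∩ B| / |A| > 4/5 — true.
(d) west: |A| = 6, |A ∩ B| = 2; needs |A ∩ B| / |A| ≤ 2/5 — true.

3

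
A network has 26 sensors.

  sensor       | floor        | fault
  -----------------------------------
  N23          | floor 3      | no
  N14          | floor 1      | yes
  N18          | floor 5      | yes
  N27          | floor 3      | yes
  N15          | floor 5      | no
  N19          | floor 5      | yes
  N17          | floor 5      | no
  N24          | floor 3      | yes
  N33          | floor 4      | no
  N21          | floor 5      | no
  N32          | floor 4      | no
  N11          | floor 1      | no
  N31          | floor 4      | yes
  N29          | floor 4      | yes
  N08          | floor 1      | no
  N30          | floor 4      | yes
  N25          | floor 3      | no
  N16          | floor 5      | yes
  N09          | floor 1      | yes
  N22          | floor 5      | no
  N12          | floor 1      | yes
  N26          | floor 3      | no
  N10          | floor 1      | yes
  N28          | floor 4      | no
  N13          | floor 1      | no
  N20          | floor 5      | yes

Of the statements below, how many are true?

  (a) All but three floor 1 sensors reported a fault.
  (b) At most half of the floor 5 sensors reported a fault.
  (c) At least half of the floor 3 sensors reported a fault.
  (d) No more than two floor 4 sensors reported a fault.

(a) floor 1: |A| = 7, |A ∩ B| = 4; needs |A ∖ B| = 3 — true.
(b) floor 5: |A| = 8, |A ∩ B| = 4; needs |A ∩ B| ≤ |A ∖ B| — true.
(c) floor 3: |A| = 5, |A ∩ B| = 2; needs |A ∩ B| ≥ |A ∖ B| — false.
(d) floor 4: |A| = 6, |A ∩ B| = 3; needs |A ∩ B| ≤ 2 — false.

2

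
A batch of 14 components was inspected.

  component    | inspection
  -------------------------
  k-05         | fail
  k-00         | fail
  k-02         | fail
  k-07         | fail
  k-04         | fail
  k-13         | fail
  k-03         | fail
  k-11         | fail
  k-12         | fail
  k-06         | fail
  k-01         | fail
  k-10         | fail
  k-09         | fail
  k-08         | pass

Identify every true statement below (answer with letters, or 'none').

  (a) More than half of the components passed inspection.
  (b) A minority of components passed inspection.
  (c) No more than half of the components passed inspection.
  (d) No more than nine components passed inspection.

(b), (c), (d)

|A| = 14, |A ∩ B| = 1, |A ∖ B| = 13.
(a) |A ∩ B| > |A ∖ B|: fails.
(b) |A ∩ B| < |A ∖ B|: holds.
(c) |A ∩ B| ≤ |A ∖ B|: holds.
(d) |A ∩ B| ≤ 9: holds.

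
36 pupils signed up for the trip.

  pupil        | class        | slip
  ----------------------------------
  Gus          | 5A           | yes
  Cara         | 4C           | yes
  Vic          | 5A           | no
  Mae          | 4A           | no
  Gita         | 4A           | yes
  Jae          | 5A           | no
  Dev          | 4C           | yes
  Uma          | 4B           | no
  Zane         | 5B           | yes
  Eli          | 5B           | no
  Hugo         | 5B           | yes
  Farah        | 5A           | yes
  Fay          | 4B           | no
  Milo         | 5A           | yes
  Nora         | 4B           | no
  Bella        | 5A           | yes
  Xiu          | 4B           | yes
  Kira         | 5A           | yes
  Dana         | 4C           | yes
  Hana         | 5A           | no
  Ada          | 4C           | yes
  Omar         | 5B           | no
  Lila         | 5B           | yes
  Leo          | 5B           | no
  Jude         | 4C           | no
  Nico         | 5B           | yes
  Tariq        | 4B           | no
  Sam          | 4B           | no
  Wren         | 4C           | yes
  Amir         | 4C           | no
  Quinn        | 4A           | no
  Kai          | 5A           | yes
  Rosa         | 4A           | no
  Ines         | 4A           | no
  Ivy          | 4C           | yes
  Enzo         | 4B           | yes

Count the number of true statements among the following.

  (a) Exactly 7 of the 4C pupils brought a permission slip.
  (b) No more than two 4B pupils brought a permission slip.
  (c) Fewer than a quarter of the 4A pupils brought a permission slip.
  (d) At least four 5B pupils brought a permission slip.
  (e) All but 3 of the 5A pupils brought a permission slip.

4

(a) 4C: |A| = 8, |A ∩ B| = 6; needs |A ∩ B| = 7 — false.
(b) 4B: |A| = 7, |A ∩ B| = 2; needs |A ∩ B| ≤ 2 — true.
(c) 4A: |A| = 5, |A ∩ B| = 1; needs |A ∩ B| / |A| < 1/4 — true.
(d) 5B: |A| = 7, |A ∩ B| = 4; needs |A ∩ B| ≥ 4 — true.
(e) 5A: |A| = 9, |A ∩ B| = 6; needs |A ∖ B| = 3 — true.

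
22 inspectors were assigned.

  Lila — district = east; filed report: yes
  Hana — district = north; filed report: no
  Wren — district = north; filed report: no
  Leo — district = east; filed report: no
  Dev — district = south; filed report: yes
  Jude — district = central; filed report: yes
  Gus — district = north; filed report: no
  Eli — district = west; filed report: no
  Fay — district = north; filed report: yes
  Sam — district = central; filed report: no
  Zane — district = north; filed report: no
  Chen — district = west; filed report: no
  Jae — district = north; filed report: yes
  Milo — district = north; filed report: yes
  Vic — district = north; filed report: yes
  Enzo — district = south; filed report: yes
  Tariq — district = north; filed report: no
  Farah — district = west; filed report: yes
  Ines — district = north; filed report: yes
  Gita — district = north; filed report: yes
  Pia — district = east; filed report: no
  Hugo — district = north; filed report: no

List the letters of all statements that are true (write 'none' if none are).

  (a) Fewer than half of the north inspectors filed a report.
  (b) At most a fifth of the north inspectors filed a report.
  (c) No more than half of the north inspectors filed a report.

(c)

|A| = 12, |A ∩ B| = 6, |A ∖ B| = 6.
(a) |A ∩ B| < |A ∖ B|: fails.
(b) |A ∩ B| / |A| ≤ 1/5: fails.
(c) |A ∩ B| ≤ |A ∖ B|: holds.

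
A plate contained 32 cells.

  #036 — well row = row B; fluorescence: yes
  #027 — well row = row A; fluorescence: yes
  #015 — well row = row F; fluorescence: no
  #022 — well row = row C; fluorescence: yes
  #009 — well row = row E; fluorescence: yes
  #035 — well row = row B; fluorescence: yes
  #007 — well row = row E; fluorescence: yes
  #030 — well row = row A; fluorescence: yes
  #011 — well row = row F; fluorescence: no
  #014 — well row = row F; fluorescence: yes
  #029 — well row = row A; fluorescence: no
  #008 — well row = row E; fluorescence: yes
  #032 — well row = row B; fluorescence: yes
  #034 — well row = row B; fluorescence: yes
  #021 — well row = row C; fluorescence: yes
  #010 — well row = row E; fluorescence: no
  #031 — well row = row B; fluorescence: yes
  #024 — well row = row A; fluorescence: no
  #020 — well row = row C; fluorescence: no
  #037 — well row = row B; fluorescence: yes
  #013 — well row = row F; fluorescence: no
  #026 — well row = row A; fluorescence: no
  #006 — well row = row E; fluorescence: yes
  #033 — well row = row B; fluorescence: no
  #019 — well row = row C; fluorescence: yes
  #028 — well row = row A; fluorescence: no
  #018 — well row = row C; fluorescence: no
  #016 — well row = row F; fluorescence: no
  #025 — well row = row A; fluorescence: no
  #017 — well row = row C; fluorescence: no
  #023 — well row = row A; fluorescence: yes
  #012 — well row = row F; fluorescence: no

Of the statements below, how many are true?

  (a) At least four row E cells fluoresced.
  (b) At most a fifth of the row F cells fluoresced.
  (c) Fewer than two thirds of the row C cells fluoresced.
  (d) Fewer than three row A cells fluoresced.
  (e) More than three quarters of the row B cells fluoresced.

4

(a) row E: |A| = 5, |A ∩ B| = 4; needs |A ∩ B| ≥ 4 — true.
(b) row F: |A| = 6, |A ∩ B| = 1; needs |A ∩ B| / |A| ≤ 1/5 — true.
(c) row C: |A| = 6, |A ∩ B| = 3; needs |A ∩ B| / |A| < 2/3 — true.
(d) row A: |A| = 8, |A ∩ B| = 3; needs |A ∩ B| < 3 — false.
(e) row B: |A| = 7, |A ∩ B| = 6; needs |A ∩ B| / |A| > 3/4 — true.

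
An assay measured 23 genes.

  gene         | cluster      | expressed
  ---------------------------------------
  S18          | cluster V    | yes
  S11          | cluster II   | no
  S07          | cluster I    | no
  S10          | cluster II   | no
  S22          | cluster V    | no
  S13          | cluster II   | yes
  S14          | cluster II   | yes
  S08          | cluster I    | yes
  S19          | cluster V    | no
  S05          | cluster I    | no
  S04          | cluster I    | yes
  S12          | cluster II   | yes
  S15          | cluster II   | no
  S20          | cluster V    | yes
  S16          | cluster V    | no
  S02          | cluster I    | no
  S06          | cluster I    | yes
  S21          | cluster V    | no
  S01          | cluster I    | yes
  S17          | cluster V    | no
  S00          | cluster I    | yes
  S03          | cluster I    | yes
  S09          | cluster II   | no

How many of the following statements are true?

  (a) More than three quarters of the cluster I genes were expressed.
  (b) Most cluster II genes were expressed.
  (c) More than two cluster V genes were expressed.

0

(a) cluster I: |A| = 9, |A ∩ B| = 6; needs |A ∩ B| / |A| > 3/4 — false.
(b) cluster II: |A| = 7, |A ∩ B| = 3; needs |A ∩ B| > |A ∖ B| — false.
(c) cluster V: |A| = 7, |A ∩ B| = 2; needs |A ∩ B| > 2 — false.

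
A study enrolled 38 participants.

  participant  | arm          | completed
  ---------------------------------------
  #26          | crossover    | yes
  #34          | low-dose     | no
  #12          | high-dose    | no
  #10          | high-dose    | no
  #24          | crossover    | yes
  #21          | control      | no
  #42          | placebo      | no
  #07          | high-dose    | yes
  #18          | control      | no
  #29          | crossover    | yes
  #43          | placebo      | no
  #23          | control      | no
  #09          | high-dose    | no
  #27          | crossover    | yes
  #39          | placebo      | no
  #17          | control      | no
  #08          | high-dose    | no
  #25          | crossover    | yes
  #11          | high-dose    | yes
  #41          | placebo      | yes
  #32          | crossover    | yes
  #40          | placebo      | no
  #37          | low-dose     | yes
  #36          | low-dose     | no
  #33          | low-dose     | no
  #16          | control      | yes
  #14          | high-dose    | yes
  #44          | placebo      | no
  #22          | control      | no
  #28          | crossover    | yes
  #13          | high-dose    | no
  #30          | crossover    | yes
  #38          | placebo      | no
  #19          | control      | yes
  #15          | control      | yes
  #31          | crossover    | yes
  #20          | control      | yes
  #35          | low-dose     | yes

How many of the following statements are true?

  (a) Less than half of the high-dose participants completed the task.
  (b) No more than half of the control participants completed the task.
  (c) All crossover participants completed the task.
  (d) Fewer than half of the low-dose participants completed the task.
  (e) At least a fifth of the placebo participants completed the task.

4

(a) high-dose: |A| = 8, |A ∩ B| = 3; needs |A ∩ B| < |A ∖ B| — true.
(b) control: |A| = 9, |A ∩ B| = 4; needs |A ∩ B| ≤ |A ∖ B| — true.
(c) crossover: |A| = 9, |A ∩ B| = 9; needs A ⊆ B, i.e. every element of A is in B (|A ∖ B| = 0) — true.
(d) low-dose: |A| = 5, |A ∩ B| = 2; needs |A ∩ B| < |A ∖ B| — true.
(e) placebo: |A| = 7, |A ∩ B| = 1; needs |A ∩ B| / |A| ≥ 1/5 — false.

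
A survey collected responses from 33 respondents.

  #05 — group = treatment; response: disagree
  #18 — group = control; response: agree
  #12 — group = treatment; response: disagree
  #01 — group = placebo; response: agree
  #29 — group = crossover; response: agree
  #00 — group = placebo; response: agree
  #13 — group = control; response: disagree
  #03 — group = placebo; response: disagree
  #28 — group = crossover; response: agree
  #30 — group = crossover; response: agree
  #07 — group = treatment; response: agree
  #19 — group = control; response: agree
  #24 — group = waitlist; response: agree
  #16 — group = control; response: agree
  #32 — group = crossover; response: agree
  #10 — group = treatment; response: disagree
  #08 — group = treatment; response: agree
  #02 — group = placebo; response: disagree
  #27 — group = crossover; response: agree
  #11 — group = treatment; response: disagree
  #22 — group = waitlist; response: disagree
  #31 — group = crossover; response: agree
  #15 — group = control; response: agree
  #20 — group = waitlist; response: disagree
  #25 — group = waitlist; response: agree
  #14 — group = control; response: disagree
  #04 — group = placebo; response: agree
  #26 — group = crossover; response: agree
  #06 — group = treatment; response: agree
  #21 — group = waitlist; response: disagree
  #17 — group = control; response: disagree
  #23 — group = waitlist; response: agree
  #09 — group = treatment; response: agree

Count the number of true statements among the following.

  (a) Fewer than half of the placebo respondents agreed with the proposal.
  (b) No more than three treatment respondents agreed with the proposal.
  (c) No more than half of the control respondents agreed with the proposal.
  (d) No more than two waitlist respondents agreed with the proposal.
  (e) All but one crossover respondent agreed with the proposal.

0

(a) placebo: |A| = 5, |A ∩ B| = 3; needs |A ∩ B| < |A ∖ B| — false.
(b) treatment: |A| = 8, |A ∩ B| = 4; needs |A ∩ B| ≤ 3 — false.
(c) control: |A| = 7, |A ∩ B| = 4; needs |A ∩ B| ≤ |A ∖ B| — false.
(d) waitlist: |A| = 6, |A ∩ B| = 3; needs |A ∩ B| ≤ 2 — false.
(e) crossover: |A| = 7, |A ∩ B| = 7; needs |A ∖ B| = 1 — false.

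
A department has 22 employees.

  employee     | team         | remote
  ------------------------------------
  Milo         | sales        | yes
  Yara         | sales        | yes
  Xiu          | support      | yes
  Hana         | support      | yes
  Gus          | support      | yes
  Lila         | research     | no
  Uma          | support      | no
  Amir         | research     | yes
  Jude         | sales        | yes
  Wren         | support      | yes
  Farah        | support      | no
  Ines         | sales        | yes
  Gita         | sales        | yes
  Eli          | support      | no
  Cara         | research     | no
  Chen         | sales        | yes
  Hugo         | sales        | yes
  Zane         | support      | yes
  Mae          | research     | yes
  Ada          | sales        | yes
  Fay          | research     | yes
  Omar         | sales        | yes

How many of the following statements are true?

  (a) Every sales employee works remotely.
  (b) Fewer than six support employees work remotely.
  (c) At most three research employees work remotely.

3

(a) sales: |A| = 9, |A ∩ B| = 9; needs A ⊆ B, i.e. every element of A is in B (|A ∖ B| = 0) — true.
(b) support: |A| = 8, |A ∩ B| = 5; needs |A ∩ B| < 6 — true.
(c) research: |A| = 5, |A ∩ B| = 3; needs |A ∩ B| ≤ 3 — true.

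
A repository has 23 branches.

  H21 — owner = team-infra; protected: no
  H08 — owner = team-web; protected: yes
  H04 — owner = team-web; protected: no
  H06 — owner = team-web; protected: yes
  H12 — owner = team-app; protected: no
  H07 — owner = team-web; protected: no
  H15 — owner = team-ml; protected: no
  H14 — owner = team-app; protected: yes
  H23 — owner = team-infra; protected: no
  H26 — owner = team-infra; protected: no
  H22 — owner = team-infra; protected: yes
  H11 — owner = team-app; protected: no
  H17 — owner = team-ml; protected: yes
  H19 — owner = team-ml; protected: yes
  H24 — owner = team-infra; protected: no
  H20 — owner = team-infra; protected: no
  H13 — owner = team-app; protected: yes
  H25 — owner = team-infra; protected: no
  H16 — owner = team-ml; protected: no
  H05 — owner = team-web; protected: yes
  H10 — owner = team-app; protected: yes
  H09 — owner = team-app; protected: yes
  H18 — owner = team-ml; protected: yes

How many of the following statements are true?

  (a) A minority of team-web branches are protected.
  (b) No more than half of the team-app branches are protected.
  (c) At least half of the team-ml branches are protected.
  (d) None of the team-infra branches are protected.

1

(a) team-web: |A| = 5, |A ∩ B| = 3; needs |A ∩ B| < |A ∖ B| — false.
(b) team-app: |A| = 6, |A ∩ B| = 4; needs |A ∩ B| ≤ |A ∖ B| — false.
(c) team-ml: |A| = 5, |A ∩ B| = 3; needs |A ∩ B| ≥ |A ∖ B| — true.
(d) team-infra: |A| = 7, |A ∩ B| = 1; needs A ∩ B = ∅ (|A ∩ B| = 0) — false.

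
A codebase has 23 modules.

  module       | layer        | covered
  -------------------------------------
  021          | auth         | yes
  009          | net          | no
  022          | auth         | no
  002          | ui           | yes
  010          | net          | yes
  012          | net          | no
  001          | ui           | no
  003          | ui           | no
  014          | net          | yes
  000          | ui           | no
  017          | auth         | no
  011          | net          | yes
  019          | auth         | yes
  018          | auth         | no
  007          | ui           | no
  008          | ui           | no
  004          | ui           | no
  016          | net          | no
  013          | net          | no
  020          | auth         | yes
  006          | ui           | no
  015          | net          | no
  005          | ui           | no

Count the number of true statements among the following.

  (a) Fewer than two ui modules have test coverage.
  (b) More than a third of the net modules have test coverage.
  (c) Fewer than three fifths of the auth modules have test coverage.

3

(a) ui: |A| = 9, |A ∩ B| = 1; needs |A ∩ B| < 2 — true.
(b) net: |A| = 8, |A ∩ B| = 3; needs |A ∩ B| / |A| > 1/3 — true.
(c) auth: |A| = 6, |A ∩ B| = 3; needs |A ∩ B| / |A| < 3/5 — true.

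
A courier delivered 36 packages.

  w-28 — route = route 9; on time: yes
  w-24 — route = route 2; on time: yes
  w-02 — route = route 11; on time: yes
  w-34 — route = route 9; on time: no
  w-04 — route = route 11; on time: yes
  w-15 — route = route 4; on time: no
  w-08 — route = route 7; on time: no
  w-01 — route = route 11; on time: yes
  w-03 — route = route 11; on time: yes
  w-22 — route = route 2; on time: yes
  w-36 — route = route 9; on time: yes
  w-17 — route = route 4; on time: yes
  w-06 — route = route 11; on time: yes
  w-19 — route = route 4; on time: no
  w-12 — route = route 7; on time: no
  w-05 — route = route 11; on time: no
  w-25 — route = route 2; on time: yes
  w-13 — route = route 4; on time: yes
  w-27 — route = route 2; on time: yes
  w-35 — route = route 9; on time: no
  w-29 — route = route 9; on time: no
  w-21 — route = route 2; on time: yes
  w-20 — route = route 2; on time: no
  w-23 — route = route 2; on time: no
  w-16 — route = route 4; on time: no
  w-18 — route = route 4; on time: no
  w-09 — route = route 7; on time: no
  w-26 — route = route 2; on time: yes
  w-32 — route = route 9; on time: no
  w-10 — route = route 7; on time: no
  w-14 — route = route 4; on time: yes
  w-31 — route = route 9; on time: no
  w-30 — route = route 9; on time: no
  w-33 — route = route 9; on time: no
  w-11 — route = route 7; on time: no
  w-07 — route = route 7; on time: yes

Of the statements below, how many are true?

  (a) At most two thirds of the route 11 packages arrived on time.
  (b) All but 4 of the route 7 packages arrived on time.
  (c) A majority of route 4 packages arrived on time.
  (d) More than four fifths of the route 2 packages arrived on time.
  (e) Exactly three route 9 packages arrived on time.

(a) route 11: |A| = 6, |A ∩ B| = 5; needs |A ∩ B| / |A| ≤ 2/3 — false.
(b) route 7: |A| = 6, |A ∩ B| = 1; needs |A ∖ B| = 4 — false.
(c) route 4: |A| = 7, |A ∩ B| = 3; needs |A ∩ B| > |A ∖ B| — false.
(d) route 2: |A| = 8, |A ∩ B| = 6; needs |A ∩ B| / |A| > 4/5 — false.
(e) route 9: |A| = 9, |A ∩ B| = 2; needs |A ∩ B| = 3 — false.

0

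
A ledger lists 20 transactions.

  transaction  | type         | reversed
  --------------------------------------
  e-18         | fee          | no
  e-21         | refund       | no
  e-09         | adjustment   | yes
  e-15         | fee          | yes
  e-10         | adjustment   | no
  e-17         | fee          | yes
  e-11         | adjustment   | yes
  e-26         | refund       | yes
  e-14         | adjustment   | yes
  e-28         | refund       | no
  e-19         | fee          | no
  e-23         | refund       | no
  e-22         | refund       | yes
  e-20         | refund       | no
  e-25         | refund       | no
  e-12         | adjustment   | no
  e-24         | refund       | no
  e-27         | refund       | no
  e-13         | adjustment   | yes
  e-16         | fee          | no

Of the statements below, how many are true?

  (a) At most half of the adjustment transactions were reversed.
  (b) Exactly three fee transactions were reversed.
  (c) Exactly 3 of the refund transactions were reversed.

0

(a) adjustment: |A| = 6, |A ∩ B| = 4; needs |A ∩ B| ≤ |A ∖ B| — false.
(b) fee: |A| = 5, |A ∩ B| = 2; needs |A ∩ B| = 3 — false.
(c) refund: |A| = 9, |A ∩ B| = 2; needs |A ∩ B| = 3 — false.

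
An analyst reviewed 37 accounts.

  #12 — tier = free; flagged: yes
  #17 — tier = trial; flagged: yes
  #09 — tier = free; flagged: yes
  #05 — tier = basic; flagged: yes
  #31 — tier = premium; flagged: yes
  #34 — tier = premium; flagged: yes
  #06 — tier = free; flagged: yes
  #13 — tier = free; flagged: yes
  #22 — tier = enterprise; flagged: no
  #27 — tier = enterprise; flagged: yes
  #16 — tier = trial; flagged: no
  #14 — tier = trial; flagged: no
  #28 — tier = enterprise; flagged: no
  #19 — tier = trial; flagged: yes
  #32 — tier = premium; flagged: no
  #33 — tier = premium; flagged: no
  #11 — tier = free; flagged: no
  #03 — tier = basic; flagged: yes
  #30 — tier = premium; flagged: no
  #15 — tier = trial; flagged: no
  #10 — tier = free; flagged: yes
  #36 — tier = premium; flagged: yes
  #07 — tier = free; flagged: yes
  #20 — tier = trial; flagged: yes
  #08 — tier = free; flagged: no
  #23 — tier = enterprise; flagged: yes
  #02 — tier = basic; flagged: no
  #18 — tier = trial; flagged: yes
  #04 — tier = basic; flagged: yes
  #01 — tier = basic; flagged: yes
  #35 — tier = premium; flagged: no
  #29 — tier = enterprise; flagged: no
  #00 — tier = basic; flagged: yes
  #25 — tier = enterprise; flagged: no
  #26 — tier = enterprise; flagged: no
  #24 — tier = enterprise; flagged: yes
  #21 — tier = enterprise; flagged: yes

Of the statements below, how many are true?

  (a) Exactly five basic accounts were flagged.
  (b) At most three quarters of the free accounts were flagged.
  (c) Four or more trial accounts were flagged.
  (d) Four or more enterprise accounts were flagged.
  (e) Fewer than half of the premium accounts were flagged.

(a) basic: |A| = 6, |A ∩ B| = 5; needs |A ∩ B| = 5 — true.
(b) free: |A| = 8, |A ∩ B| = 6; needs |A ∩ B| / |A| ≤ 3/4 — true.
(c) trial: |A| = 7, |A ∩ B| = 4; needs |A ∩ B| ≥ 4 — true.
(d) enterprise: |A| = 9, |A ∩ B| = 4; needs |A ∩ B| ≥ 4 — true.
(e) premium: |A| = 7, |A ∩ B| = 3; needs |A ∩ B| < |A ∖ B| — true.

5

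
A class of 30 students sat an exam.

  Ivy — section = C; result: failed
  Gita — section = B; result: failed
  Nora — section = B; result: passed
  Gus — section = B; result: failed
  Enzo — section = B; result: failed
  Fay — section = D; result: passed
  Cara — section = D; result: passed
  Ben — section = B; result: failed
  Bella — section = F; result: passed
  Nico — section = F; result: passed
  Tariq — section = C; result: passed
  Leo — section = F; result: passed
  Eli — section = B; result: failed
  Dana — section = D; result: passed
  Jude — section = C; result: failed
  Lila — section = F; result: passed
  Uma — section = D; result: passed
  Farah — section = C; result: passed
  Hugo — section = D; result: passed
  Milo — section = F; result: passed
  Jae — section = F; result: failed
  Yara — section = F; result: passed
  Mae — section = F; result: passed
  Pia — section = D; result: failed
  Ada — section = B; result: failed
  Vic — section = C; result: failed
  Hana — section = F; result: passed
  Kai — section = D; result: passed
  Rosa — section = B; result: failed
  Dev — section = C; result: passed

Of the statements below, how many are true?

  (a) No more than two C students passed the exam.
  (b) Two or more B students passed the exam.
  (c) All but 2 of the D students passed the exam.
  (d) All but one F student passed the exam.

1

(a) C: |A| = 6, |A ∩ B| = 3; needs |A ∩ B| ≤ 2 — false.
(b) B: |A| = 8, |A ∩ B| = 1; needs |A ∩ B| ≥ 2 — false.
(c) D: |A| = 7, |A ∩ B| = 6; needs |A ∖ B| = 2 — false.
(d) F: |A| = 9, |A ∩ B| = 8; needs |A ∖ B| = 1 — true.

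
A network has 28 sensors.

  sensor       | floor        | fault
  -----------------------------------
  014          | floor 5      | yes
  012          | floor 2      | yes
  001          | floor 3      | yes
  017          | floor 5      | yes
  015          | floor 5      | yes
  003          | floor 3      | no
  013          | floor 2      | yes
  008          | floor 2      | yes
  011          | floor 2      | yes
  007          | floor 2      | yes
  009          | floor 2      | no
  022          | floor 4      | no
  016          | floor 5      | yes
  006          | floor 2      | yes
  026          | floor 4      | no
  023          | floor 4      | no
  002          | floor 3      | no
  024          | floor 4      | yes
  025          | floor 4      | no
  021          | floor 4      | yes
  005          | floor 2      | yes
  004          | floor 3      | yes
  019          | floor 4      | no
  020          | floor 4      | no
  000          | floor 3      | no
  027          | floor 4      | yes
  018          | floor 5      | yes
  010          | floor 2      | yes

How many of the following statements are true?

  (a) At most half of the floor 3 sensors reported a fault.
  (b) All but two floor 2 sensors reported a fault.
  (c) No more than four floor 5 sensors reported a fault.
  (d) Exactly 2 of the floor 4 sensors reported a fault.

(a) floor 3: |A| = 5, |A ∩ B| = 2; needs |A ∩ B| ≤ |A ∖ B| — true.
(b) floor 2: |A| = 9, |A ∩ B| = 8; needs |A ∖ B| = 2 — false.
(c) floor 5: |A| = 5, |A ∩ B| = 5; needs |A ∩ B| ≤ 4 — false.
(d) floor 4: |A| = 9, |A ∩ B| = 3; needs |A ∩ B| = 2 — false.

1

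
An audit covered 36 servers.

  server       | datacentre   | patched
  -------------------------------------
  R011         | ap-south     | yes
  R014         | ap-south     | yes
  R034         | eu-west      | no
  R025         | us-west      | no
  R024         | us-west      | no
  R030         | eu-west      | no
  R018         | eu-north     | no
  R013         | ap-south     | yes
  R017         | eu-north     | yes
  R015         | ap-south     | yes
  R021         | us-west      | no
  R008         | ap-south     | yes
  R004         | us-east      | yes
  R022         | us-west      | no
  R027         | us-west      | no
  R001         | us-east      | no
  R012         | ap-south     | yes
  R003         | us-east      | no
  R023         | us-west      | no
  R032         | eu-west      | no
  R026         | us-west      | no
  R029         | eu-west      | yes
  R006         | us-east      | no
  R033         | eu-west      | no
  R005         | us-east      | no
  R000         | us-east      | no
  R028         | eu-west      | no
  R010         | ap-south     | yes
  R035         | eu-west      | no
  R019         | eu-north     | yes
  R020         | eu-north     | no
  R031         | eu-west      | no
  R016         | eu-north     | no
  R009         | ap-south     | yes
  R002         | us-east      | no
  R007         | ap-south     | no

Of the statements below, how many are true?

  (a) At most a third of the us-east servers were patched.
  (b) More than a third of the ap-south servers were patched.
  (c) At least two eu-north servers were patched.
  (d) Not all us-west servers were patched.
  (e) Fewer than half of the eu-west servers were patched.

5

(a) us-east: |A| = 7, |A ∩ B| = 1; needs |A ∩ B| / |A| ≤ 1/3 — true.
(b) ap-south: |A| = 9, |A ∩ B| = 8; needs |A ∩ B| / |A| > 1/3 — true.
(c) eu-north: |A| = 5, |A ∩ B| = 2; needs |A ∩ B| ≥ 2 — true.
(d) us-west: |A| = 7, |A ∩ B| = 0; needs A ⊄ B (|A ∖ B| ≥ 1) — true.
(e) eu-west: |A| = 8, |A ∩ B| = 1; needs |A ∩ B| < |A ∖ B| — true.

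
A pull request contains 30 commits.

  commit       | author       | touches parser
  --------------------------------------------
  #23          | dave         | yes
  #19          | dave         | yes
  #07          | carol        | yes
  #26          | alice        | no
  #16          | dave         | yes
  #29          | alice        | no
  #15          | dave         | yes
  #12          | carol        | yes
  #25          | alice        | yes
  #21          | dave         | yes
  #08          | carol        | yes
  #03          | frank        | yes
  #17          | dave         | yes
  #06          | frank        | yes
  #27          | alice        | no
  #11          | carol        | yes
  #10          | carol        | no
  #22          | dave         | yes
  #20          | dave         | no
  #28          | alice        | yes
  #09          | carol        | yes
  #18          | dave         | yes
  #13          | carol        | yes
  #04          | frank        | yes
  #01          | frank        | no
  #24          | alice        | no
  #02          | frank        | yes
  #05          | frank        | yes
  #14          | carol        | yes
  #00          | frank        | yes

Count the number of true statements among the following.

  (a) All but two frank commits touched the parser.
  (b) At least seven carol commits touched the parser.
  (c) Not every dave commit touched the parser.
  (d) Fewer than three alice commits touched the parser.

(a) frank: |A| = 7, |A ∩ B| = 6; needs |A ∖ B| = 2 — false.
(b) carol: |A| = 8, |A ∩ B| = 7; needs |A ∩ B| ≥ 7 — true.
(c) dave: |A| = 9, |A ∩ B| = 8; needs A ⊄ B (|A ∖ B| ≥ 1) — true.
(d) alice: |A| = 6, |A ∩ B| = 2; needs |A ∩ B| < 3 — true.

3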